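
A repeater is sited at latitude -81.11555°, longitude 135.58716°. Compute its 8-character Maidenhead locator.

PA78tv02

Add 180° to longitude and 90° to latitude: 315.58716, 8.88445.
Field: 315.58716/20 → 15 → P, 8.88445/10 → 0 → A; chars PA.
Square: 15.58716/2 → 7, 8.88445/1 → 8; chars 78.
Subsquare: 1.58716/0.0833333 → 19 → t, 0.88445/0.0416667 → 21 → v; chars tv.
Extended square: 0.00383/0.00833333 → 0, 0.00945/0.00416667 → 2; chars 02.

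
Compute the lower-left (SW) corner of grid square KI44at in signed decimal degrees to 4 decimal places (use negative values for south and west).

Field K=10, I=8: +10·20° lon, +8·10° lat → SW at lon 20°, lat -10°.
Square 4, 4: +4·2° lon, +4·1° lat → SW at lon 28°, lat -6°.
Subsquare a=0, t=19: +0·0.0833333° lon, +19·0.0416667° lat → SW at lon 28°, lat -5.20833°.
latitude -5.2083, longitude 28.0000.

-5.2083, 28.0000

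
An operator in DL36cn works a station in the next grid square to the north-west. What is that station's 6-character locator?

DL36bo

Longitude subsquare c = 2; −1 → 1 = b.
Latitude subsquare n = 13; +1 → 14 = o.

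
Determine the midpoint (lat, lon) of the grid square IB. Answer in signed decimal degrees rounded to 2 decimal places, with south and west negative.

-75.00, -10.00

Field I=8, B=1: +8·20° lon, +1·10° lat → SW at lon -20°, lat -80°.
Cell spans 20° lon × 10° lat. Centre is SW corner plus half of each.
latitude -75.00, longitude -10.00.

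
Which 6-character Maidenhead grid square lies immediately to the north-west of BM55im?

Longitude subsquare i = 8; −1 → 7 = h.
Latitude subsquare m = 12; +1 → 13 = n.

BM55hn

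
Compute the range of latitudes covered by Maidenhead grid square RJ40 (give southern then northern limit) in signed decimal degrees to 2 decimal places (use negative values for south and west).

Field R=17, J=9: +17·20° lon, +9·10° lat → SW at lon 160°, lat 0°.
Square 4, 0: +4·2° lon, +0·1° lat → SW at lon 168°, lat 0°.
Cell spans 2° lon × 1° lat.
south 0.00, north 1.00.

0.00, 1.00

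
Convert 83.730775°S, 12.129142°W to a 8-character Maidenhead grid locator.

IA36wg44

Shift to the Maidenhead origin (180°W, 90°S): lon 167.87086, lat 6.26923.
Field: lon ⌊167.87086/20⌋ = 8 → I; lat ⌊6.26923/10⌋ = 0 → A.
Square: lon ⌊7.87086/2⌋ = 3; lat ⌊6.26923/1⌋ = 6.
Subsquare: lon ⌊1.87086/0.0833333⌋ = 22 → w; lat ⌊0.26923/0.0416667⌋ = 6 → g.
Extended square: lon ⌊0.03752/0.00833333⌋ = 4; lat ⌊0.01923/0.00416667⌋ = 4.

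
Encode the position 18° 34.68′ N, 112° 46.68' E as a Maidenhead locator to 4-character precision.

OK68

Shift to the Maidenhead origin (180°W, 90°S): lon 292.78, lat 108.58.
Field: lon ⌊292.78/20⌋ = 14 → O; lat ⌊108.58/10⌋ = 10 → K.
Square: lon ⌊12.78/2⌋ = 6; lat ⌊8.58/1⌋ = 8.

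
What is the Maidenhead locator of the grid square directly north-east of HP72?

HP83

Longitude square 7; +1 → 8.
Latitude square 2; +1 → 3.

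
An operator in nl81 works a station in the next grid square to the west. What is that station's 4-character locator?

Longitude square 8; −1 → 7.
The latitude characters are unchanged.

NL71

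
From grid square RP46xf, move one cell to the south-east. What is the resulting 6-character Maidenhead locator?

RP56ae

Longitude subsquare x = 23; +1 → 24, wraps to 0 = a, carry into square.
Longitude square 4; +1 → 5.
Latitude subsquare f = 5; −1 → 4 = e.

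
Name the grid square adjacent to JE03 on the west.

Longitude square 0; −1 → -1, wraps to 9, carry into field.
Longitude field J = 9; −1 → 8 = I.
The latitude characters are unchanged.

IE93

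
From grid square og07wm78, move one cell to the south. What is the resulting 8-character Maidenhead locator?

OG07wm77

Latitude extended square 8; −1 → 7.
The longitude characters are unchanged.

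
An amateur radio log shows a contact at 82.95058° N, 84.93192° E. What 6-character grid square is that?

NR22lw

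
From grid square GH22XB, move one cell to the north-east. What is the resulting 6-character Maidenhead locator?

GH32ac

Longitude subsquare x = 23; +1 → 24, wraps to 0 = a, carry into square.
Longitude square 2; +1 → 3.
Latitude subsquare b = 1; +1 → 2 = c.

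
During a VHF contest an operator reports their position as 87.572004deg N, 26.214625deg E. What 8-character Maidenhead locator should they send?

Add 180° to longitude and 90° to latitude: 206.21463, 177.57200.
Field: lon ⌊206.21463/20⌋ = 10 → K; lat ⌊177.57200/10⌋ = 17 → R.
Square: lon ⌊6.21463/2⌋ = 3; lat ⌊7.57200/1⌋ = 7.
Subsquare: lon ⌊0.21463/0.0833333⌋ = 2 → c; lat ⌊0.57200/0.0416667⌋ = 13 → n.
Extended square: lon ⌊0.04796/0.00833333⌋ = 5; lat ⌊0.03034/0.00416667⌋ = 7.

KR37cn57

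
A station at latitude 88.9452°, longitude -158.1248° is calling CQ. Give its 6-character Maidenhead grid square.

Add 180° to longitude and 90° to latitude: 21.8752, 178.9452.
Field: lon ⌊21.8752/20⌋ = 1 → B; lat ⌊178.9452/10⌋ = 17 → R.
Square: lon ⌊1.8752/2⌋ = 0; lat ⌊8.9452/1⌋ = 8.
Subsquare: lon ⌊1.8752/0.0833333⌋ = 22 → w; lat ⌊0.9452/0.0416667⌋ = 22 → w.

BR08ww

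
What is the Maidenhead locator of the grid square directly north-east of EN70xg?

EN80ah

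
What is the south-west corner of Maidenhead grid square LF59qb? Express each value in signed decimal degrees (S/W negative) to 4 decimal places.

Field L=11, F=5: +11·20° lon, +5·10° lat → SW at lon 40°, lat -40°.
Square 5, 9: +5·2° lon, +9·1° lat → SW at lon 50°, lat -31°.
Subsquare q=16, b=1: +16·0.0833333° lon, +1·0.0416667° lat → SW at lon 51.3333°, lat -30.9583°.
latitude -30.9583, longitude 51.3333.

-30.9583, 51.3333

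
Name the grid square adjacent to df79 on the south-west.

Longitude square 7; −1 → 6.
Latitude square 9; −1 → 8.

DF68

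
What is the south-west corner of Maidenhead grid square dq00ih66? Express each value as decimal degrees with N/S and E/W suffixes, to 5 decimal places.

Field D=3, Q=16: +3·20° lon, +16·10° lat → SW at lon -120°, lat 70°.
Square 0, 0: +0·2° lon, +0·1° lat → SW at lon -120°, lat 70°.
Subsquare i=8, h=7: +8·0.0833333° lon, +7·0.0416667° lat → SW at lon -119.333°, lat 70.2917°.
Extended square 6, 6: +6·0.00833333° lon, +6·0.00416667° lat → SW at lon -119.283°, lat 70.3167°.
latitude 70.31667° N, longitude 119.28333° W.

70.31667° N, 119.28333° W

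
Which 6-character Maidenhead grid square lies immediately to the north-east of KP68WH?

KP68xi

Longitude subsquare w = 22; +1 → 23 = x.
Latitude subsquare h = 7; +1 → 8 = i.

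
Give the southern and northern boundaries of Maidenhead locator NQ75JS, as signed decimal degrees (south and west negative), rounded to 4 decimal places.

75.7500, 75.7917

Field N=13, Q=16: +13·20° lon, +16·10° lat → SW at lon 80°, lat 70°.
Square 7, 5: +7·2° lon, +5·1° lat → SW at lon 94°, lat 75°.
Subsquare j=9, s=18: +9·0.0833333° lon, +18·0.0416667° lat → SW at lon 94.75°, lat 75.75°.
Cell spans 0.0833333° lon × 0.0416667° lat.
south 75.7500, north 75.7917.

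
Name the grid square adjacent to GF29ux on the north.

Latitude subsquare x = 23; +1 → 24, wraps to 0 = a, carry into square.
Latitude square 9; +1 → 10, wraps to 0, carry into field.
Latitude field F = 5; +1 → 6 = G.
The longitude characters are unchanged.

GG20ua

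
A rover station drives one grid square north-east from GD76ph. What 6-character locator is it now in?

GD76qi

Longitude subsquare p = 15; +1 → 16 = q.
Latitude subsquare h = 7; +1 → 8 = i.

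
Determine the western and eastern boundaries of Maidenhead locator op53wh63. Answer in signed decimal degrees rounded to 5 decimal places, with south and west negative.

111.88333, 111.89167

Field O=14, P=15: +14·20° lon, +15·10° lat → SW at lon 100°, lat 60°.
Square 5, 3: +5·2° lon, +3·1° lat → SW at lon 110°, lat 63°.
Subsquare w=22, h=7: +22·0.0833333° lon, +7·0.0416667° lat → SW at lon 111.833°, lat 63.2917°.
Extended square 6, 3: +6·0.00833333° lon, +3·0.00416667° lat → SW at lon 111.883°, lat 63.3042°.
Cell spans 0.00833333° lon × 0.00416667° lat.
west 111.88333, east 111.89167.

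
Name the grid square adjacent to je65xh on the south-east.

JE75ag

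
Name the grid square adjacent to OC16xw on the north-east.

Longitude subsquare x = 23; +1 → 24, wraps to 0 = a, carry into square.
Longitude square 1; +1 → 2.
Latitude subsquare w = 22; +1 → 23 = x.

OC26ax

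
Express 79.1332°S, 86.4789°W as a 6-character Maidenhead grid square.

EB60su

Shift to the Maidenhead origin (180°W, 90°S): lon 93.5211, lat 10.8668.
Field: 93.5211/20 → 4 → E, 10.8668/10 → 1 → B; chars EB.
Square: 13.5211/2 → 6, 0.8668/1 → 0; chars 60.
Subsquare: 1.5211/0.0833333 → 18 → s, 0.8668/0.0416667 → 20 → u; chars su.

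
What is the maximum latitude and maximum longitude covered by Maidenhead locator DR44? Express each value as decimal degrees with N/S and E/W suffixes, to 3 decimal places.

85.000° N, 110.000° W

Field D=3, R=17: +3·20° lon, +17·10° lat → SW at lon -120°, lat 80°.
Square 4, 4: +4·2° lon, +4·1° lat → SW at lon -112°, lat 84°.
Cell spans 2° lon × 1° lat. NE corner is SW corner plus one full cell.
latitude 85.000° N, longitude 110.000° W.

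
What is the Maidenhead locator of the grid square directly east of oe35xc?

OE45ac

Longitude subsquare x = 23; +1 → 24, wraps to 0 = a, carry into square.
Longitude square 3; +1 → 4.
The latitude characters are unchanged.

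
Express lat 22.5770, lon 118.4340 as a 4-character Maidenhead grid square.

Offset from 180°W / 90°S: lon 298.43°, lat 112.58°.
Field (20°×10°, letters A–R): 298.43/20 → 14 → O, 112.58/10 → 11 → L; chars OL.
Square (2°×1°, digits 0–9): 18.43/2 → 9, 2.58/1 → 2; chars 92.

OL92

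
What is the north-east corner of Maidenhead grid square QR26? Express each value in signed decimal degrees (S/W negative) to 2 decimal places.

87.00, 146.00

Field Q=16, R=17: +16·20° lon, +17·10° lat → SW at lon 140°, lat 80°.
Square 2, 6: +2·2° lon, +6·1° lat → SW at lon 144°, lat 86°.
Cell spans 2° lon × 1° lat. NE corner is SW corner plus one full cell.
latitude 87.00, longitude 146.00.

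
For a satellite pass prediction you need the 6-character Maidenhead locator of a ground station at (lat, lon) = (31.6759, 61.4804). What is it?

MM01rq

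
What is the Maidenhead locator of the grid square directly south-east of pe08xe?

PE18ad

Longitude subsquare x = 23; +1 → 24, wraps to 0 = a, carry into square.
Longitude square 0; +1 → 1.
Latitude subsquare e = 4; −1 → 3 = d.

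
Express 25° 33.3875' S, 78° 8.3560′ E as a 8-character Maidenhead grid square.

MG94bk66

Offset from 180°W / 90°S: lon 258.13927°, lat 64.44354°.
Field (20°×10°, letters A–R): 258.13927/20 → 12 → M, 64.44354/10 → 6 → G; chars MG.
Square (2°×1°, digits 0–9): 18.13927/2 → 9, 4.44354/1 → 4; chars 94.
Subsquare (5′×2.5′, letters a–x): 0.13927/0.0833333 → 1 → b, 0.44354/0.0416667 → 10 → k; chars bk.
Extended square (30″×15″, digits 0–9): 0.05593/0.00833333 → 6, 0.02688/0.00416667 → 6; chars 66.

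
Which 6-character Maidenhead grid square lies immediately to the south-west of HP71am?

HP61xl

Longitude subsquare a = 0; −1 → -1, wraps to 23 = x, carry into square.
Longitude square 7; −1 → 6.
Latitude subsquare m = 12; −1 → 11 = l.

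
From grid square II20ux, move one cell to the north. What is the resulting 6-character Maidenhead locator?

II21ua

Latitude subsquare x = 23; +1 → 24, wraps to 0 = a, carry into square.
Latitude square 0; +1 → 1.
The longitude characters are unchanged.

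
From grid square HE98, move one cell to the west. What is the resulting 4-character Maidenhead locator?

HE88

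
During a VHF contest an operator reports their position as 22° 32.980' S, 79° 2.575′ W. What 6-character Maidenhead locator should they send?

FG07lk

Add 180° to longitude and 90° to latitude: 100.9571, 67.4503.
Field: 100.9571/20 → 5 → F, 67.4503/10 → 6 → G; chars FG.
Square: 0.9571/2 → 0, 7.4503/1 → 7; chars 07.
Subsquare: 0.9571/0.0833333 → 11 → l, 0.4503/0.0416667 → 10 → k; chars lk.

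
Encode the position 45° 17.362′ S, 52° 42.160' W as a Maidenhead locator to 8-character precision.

GE34pr50

Shift to the Maidenhead origin (180°W, 90°S): lon 127.29733, lat 44.71063.
Field: lon ⌊127.29733/20⌋ = 6 → G; lat ⌊44.71063/10⌋ = 4 → E.
Square: lon ⌊7.29733/2⌋ = 3; lat ⌊4.71063/1⌋ = 4.
Subsquare: lon ⌊1.29733/0.0833333⌋ = 15 → p; lat ⌊0.71063/0.0416667⌋ = 17 → r.
Extended square: lon ⌊0.04733/0.00833333⌋ = 5; lat ⌊0.00230/0.00416667⌋ = 0.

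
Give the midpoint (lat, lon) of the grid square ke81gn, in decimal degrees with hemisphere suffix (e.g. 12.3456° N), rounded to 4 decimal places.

48.4375° S, 36.5417° E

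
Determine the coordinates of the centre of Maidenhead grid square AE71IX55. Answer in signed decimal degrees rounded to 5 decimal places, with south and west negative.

-48.01875, -165.28750

Field A=0, E=4: +0·20° lon, +4·10° lat → SW at lon -180°, lat -50°.
Square 7, 1: +7·2° lon, +1·1° lat → SW at lon -166°, lat -49°.
Subsquare i=8, x=23: +8·0.0833333° lon, +23·0.0416667° lat → SW at lon -165.333°, lat -48.0417°.
Extended square 5, 5: +5·0.00833333° lon, +5·0.00416667° lat → SW at lon -165.292°, lat -48.0208°.
Cell spans 0.00833333° lon × 0.00416667° lat. Centre is SW corner plus half of each.
latitude -48.01875, longitude -165.28750.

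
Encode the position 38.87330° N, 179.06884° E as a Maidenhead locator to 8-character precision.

RM98mu89

Shift to the Maidenhead origin (180°W, 90°S): lon 359.06884, lat 128.87330.
Field (20°×10°, letters A–R): lon ⌊359.06884/20⌋ = 17 → R; lat ⌊128.87330/10⌋ = 12 → M.
Square (2°×1°, digits 0–9): lon ⌊19.06884/2⌋ = 9; lat ⌊8.87330/1⌋ = 8.
Subsquare (5′×2.5′, letters a–x): lon ⌊1.06884/0.0833333⌋ = 12 → m; lat ⌊0.87330/0.0416667⌋ = 20 → u.
Extended square (30″×15″, digits 0–9): lon ⌊0.06884/0.00833333⌋ = 8; lat ⌊0.03997/0.00416667⌋ = 9.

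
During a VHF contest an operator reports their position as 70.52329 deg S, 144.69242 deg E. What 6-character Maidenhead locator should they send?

Offset from 180°W / 90°S: lon 324.6924°, lat 19.4767°.
Field: 324.6924/20 → 16 → Q, 19.4767/10 → 1 → B; chars QB.
Square: 4.6924/2 → 2, 9.4767/1 → 9; chars 29.
Subsquare: 0.6924/0.0833333 → 8 → i, 0.4767/0.0416667 → 11 → l; chars il.

QB29il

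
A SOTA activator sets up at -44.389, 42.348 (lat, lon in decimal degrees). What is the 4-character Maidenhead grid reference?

LE15

Offset from 180°W / 90°S: lon 222.35°, lat 45.61°.
Field: 222.35/20 → 11 → L, 45.61/10 → 4 → E; chars LE.
Square: 2.35/2 → 1, 5.61/1 → 5; chars 15.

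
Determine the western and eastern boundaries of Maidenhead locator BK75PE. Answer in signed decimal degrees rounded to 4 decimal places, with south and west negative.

-144.7500, -144.6667

Field B=1, K=10: +1·20° lon, +10·10° lat → SW at lon -160°, lat 10°.
Square 7, 5: +7·2° lon, +5·1° lat → SW at lon -146°, lat 15°.
Subsquare p=15, e=4: +15·0.0833333° lon, +4·0.0416667° lat → SW at lon -144.75°, lat 15.1667°.
Cell spans 0.0833333° lon × 0.0416667° lat.
west -144.7500, east -144.6667.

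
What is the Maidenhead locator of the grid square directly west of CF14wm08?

CF14vm98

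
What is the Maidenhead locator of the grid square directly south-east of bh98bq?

BH98cp

Longitude subsquare b = 1; +1 → 2 = c.
Latitude subsquare q = 16; −1 → 15 = p.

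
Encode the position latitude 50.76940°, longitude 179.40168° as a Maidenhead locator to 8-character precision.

Shift to the Maidenhead origin (180°W, 90°S): lon 359.40168, lat 140.76940.
Field (20°×10°, letters A–R): 359.40168/20 → 17 → R, 140.76940/10 → 14 → O; chars RO.
Square (2°×1°, digits 0–9): 19.40168/2 → 9, 0.76940/1 → 0; chars 90.
Subsquare (5′×2.5′, letters a–x): 1.40168/0.0833333 → 16 → q, 0.76940/0.0416667 → 18 → s; chars qs.
Extended square (30″×15″, digits 0–9): 0.06835/0.00833333 → 8, 0.01940/0.00416667 → 4; chars 84.

RO90qs84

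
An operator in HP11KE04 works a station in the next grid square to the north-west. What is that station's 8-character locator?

Longitude extended square 0; −1 → -1, wraps to 9, carry into subsquare.
Longitude subsquare k = 10; −1 → 9 = j.
Latitude extended square 4; +1 → 5.

HP11je95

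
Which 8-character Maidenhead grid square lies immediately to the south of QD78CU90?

Latitude extended square 0; −1 → -1, wraps to 9, carry into subsquare.
Latitude subsquare u = 20; −1 → 19 = t.
The longitude characters are unchanged.

QD78ct99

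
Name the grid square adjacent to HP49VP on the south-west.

HP49uo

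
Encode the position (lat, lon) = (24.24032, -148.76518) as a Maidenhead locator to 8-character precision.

Shift to the Maidenhead origin (180°W, 90°S): lon 31.23482, lat 114.24032.
Field: lon ⌊31.23482/20⌋ = 1 → B; lat ⌊114.24032/10⌋ = 11 → L.
Square: lon ⌊11.23482/2⌋ = 5; lat ⌊4.24032/1⌋ = 4.
Subsquare: lon ⌊1.23482/0.0833333⌋ = 14 → o; lat ⌊0.24032/0.0416667⌋ = 5 → f.
Extended square: lon ⌊0.06815/0.00833333⌋ = 8; lat ⌊0.03199/0.00416667⌋ = 7.

BL54of87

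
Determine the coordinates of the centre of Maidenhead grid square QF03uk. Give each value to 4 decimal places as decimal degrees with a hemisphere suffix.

36.5625° S, 141.7083° E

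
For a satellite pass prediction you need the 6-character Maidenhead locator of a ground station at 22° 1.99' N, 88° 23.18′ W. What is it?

EL52ta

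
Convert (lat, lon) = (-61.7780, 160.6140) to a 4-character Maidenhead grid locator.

Offset from 180°W / 90°S: lon 340.61°, lat 28.22°.
Field (20°×10°, letters A–R): lon ⌊340.61/20⌋ = 17 → R; lat ⌊28.22/10⌋ = 2 → C.
Square (2°×1°, digits 0–9): lon ⌊0.61/2⌋ = 0; lat ⌊8.22/1⌋ = 8.

RC08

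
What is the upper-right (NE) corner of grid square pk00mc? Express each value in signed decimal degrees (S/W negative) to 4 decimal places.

Field P=15, K=10: +15·20° lon, +10·10° lat → SW at lon 120°, lat 10°.
Square 0, 0: +0·2° lon, +0·1° lat → SW at lon 120°, lat 10°.
Subsquare m=12, c=2: +12·0.0833333° lon, +2·0.0416667° lat → SW at lon 121°, lat 10.0833°.
Cell spans 0.0833333° lon × 0.0416667° lat. NE corner is SW corner plus one full cell.
latitude 10.1250, longitude 121.0833.

10.1250, 121.0833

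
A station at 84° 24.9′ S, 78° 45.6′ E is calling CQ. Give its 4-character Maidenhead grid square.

Add 180° to longitude and 90° to latitude: 258.76, 5.58.
Field (20°×10°, letters A–R): 258.76/20 → 12 → M, 5.58/10 → 0 → A; chars MA.
Square (2°×1°, digits 0–9): 18.76/2 → 9, 5.58/1 → 5; chars 95.

MA95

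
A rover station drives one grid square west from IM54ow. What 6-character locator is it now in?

IM54nw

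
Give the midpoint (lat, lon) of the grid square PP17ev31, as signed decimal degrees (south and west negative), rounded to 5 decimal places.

Field P=15, P=15: +15·20° lon, +15·10° lat → SW at lon 120°, lat 60°.
Square 1, 7: +1·2° lon, +7·1° lat → SW at lon 122°, lat 67°.
Subsquare e=4, v=21: +4·0.0833333° lon, +21·0.0416667° lat → SW at lon 122.333°, lat 67.875°.
Extended square 3, 1: +3·0.00833333° lon, +1·0.00416667° lat → SW at lon 122.358°, lat 67.8792°.
Cell spans 0.00833333° lon × 0.00416667° lat. Centre is SW corner plus half of each.
latitude 67.88125, longitude 122.36250.

67.88125, 122.36250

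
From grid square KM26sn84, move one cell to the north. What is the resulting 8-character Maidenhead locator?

Latitude extended square 4; +1 → 5.
The longitude characters are unchanged.

KM26sn85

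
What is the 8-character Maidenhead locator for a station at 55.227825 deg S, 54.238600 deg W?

Shift to the Maidenhead origin (180°W, 90°S): lon 125.76140, lat 34.77217.
Field (20°×10°, letters A–R): lon ⌊125.76140/20⌋ = 6 → G; lat ⌊34.77217/10⌋ = 3 → D.
Square (2°×1°, digits 0–9): lon ⌊5.76140/2⌋ = 2; lat ⌊4.77217/1⌋ = 4.
Subsquare (5′×2.5′, letters a–x): lon ⌊1.76140/0.0833333⌋ = 21 → v; lat ⌊0.77217/0.0416667⌋ = 18 → s.
Extended square (30″×15″, digits 0–9): lon ⌊0.01140/0.00833333⌋ = 1; lat ⌊0.02217/0.00416667⌋ = 5.

GD24vs15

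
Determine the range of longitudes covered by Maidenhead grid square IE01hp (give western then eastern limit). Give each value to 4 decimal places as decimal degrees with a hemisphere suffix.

Field I=8, E=4: +8·20° lon, +4·10° lat → SW at lon -20°, lat -50°.
Square 0, 1: +0·2° lon, +1·1° lat → SW at lon -20°, lat -49°.
Subsquare h=7, p=15: +7·0.0833333° lon, +15·0.0416667° lat → SW at lon -19.4167°, lat -48.375°.
Cell spans 0.0833333° lon × 0.0416667° lat.
west 19.4167° W, east 19.3333° W.

19.4167° W, 19.3333° W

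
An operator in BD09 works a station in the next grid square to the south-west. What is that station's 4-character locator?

AD98

Longitude square 0; −1 → -1, wraps to 9, carry into field.
Longitude field B = 1; −1 → 0 = A.
Latitude square 9; −1 → 8.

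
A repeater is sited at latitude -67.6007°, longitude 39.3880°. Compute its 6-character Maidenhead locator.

KC92qj

Offset from 180°W / 90°S: lon 219.3880°, lat 22.3993°.
Field: lon ⌊219.3880/20⌋ = 10 → K; lat ⌊22.3993/10⌋ = 2 → C.
Square: lon ⌊19.3880/2⌋ = 9; lat ⌊2.3993/1⌋ = 2.
Subsquare: lon ⌊1.3880/0.0833333⌋ = 16 → q; lat ⌊0.3993/0.0416667⌋ = 9 → j.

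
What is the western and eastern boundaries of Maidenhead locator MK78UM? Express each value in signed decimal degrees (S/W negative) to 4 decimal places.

Field M=12, K=10: +12·20° lon, +10·10° lat → SW at lon 60°, lat 10°.
Square 7, 8: +7·2° lon, +8·1° lat → SW at lon 74°, lat 18°.
Subsquare u=20, m=12: +20·0.0833333° lon, +12·0.0416667° lat → SW at lon 75.6667°, lat 18.5°.
Cell spans 0.0833333° lon × 0.0416667° lat.
west 75.6667, east 75.7500.

75.6667, 75.7500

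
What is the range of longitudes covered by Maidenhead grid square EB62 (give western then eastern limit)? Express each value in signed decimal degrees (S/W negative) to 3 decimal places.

-88.000, -86.000

Field E=4, B=1: +4·20° lon, +1·10° lat → SW at lon -100°, lat -80°.
Square 6, 2: +6·2° lon, +2·1° lat → SW at lon -88°, lat -78°.
Cell spans 2° lon × 1° lat.
west -88.000, east -86.000.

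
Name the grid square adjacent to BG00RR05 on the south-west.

Longitude extended square 0; −1 → -1, wraps to 9, carry into subsquare.
Longitude subsquare r = 17; −1 → 16 = q.
Latitude extended square 5; −1 → 4.

BG00qr94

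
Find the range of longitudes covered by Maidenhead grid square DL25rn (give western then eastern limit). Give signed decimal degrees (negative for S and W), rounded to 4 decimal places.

-114.5833, -114.5000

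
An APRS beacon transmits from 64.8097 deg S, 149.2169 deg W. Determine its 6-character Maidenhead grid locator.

BC55je

Offset from 180°W / 90°S: lon 30.7831°, lat 25.1903°.
Field: lon ⌊30.7831/20⌋ = 1 → B; lat ⌊25.1903/10⌋ = 2 → C.
Square: lon ⌊10.7831/2⌋ = 5; lat ⌊5.1903/1⌋ = 5.
Subsquare: lon ⌊0.7831/0.0833333⌋ = 9 → j; lat ⌊0.1903/0.0416667⌋ = 4 → e.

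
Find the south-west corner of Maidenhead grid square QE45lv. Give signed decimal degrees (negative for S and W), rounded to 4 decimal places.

Field Q=16, E=4: +16·20° lon, +4·10° lat → SW at lon 140°, lat -50°.
Square 4, 5: +4·2° lon, +5·1° lat → SW at lon 148°, lat -45°.
Subsquare l=11, v=21: +11·0.0833333° lon, +21·0.0416667° lat → SW at lon 148.917°, lat -44.125°.
latitude -44.1250, longitude 148.9167.

-44.1250, 148.9167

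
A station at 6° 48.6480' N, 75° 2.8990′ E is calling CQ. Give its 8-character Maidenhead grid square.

MJ76mt54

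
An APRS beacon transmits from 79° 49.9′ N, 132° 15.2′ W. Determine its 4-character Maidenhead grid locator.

CQ39

Shift to the Maidenhead origin (180°W, 90°S): lon 47.75, lat 169.83.
Field (20°×10°, letters A–R): 47.75/20 → 2 → C, 169.83/10 → 16 → Q; chars CQ.
Square (2°×1°, digits 0–9): 7.75/2 → 3, 9.83/1 → 9; chars 39.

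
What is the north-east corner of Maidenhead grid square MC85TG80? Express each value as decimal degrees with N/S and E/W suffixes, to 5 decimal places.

64.74583° S, 77.65833° E

Field M=12, C=2: +12·20° lon, +2·10° lat → SW at lon 60°, lat -70°.
Square 8, 5: +8·2° lon, +5·1° lat → SW at lon 76°, lat -65°.
Subsquare t=19, g=6: +19·0.0833333° lon, +6·0.0416667° lat → SW at lon 77.5833°, lat -64.75°.
Extended square 8, 0: +8·0.00833333° lon, +0·0.00416667° lat → SW at lon 77.65°, lat -64.75°.
Cell spans 0.00833333° lon × 0.00416667° lat. NE corner is SW corner plus one full cell.
latitude 64.74583° S, longitude 77.65833° E.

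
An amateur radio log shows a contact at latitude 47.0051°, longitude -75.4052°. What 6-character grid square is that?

FN27ha

Offset from 180°W / 90°S: lon 104.5948°, lat 137.0051°.
Field (20°×10°, letters A–R): lon ⌊104.5948/20⌋ = 5 → F; lat ⌊137.0051/10⌋ = 13 → N.
Square (2°×1°, digits 0–9): lon ⌊4.5948/2⌋ = 2; lat ⌊7.0051/1⌋ = 7.
Subsquare (5′×2.5′, letters a–x): lon ⌊0.5948/0.0833333⌋ = 7 → h; lat ⌊0.0051/0.0416667⌋ = 0 → a.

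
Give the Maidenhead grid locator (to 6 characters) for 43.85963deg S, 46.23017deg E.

Shift to the Maidenhead origin (180°W, 90°S): lon 226.2302, lat 46.1404.
Field: lon ⌊226.2302/20⌋ = 11 → L; lat ⌊46.1404/10⌋ = 4 → E.
Square: lon ⌊6.2302/2⌋ = 3; lat ⌊6.1404/1⌋ = 6.
Subsquare: lon ⌊0.2302/0.0833333⌋ = 2 → c; lat ⌊0.1404/0.0416667⌋ = 3 → d.

LE36cd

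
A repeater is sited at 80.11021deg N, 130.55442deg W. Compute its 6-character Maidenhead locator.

CR40rc

Offset from 180°W / 90°S: lon 49.4456°, lat 170.1102°.
Field: lon ⌊49.4456/20⌋ = 2 → C; lat ⌊170.1102/10⌋ = 17 → R.
Square: lon ⌊9.4456/2⌋ = 4; lat ⌊0.1102/1⌋ = 0.
Subsquare: lon ⌊1.4456/0.0833333⌋ = 17 → r; lat ⌊0.1102/0.0416667⌋ = 2 → c.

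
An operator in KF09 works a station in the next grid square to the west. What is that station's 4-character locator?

JF99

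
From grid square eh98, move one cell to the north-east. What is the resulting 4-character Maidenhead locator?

FH09

Longitude square 9; +1 → 10, wraps to 0, carry into field.
Longitude field E = 4; +1 → 5 = F.
Latitude square 8; +1 → 9.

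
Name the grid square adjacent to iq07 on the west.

Longitude square 0; −1 → -1, wraps to 9, carry into field.
Longitude field I = 8; −1 → 7 = H.
The latitude characters are unchanged.

HQ97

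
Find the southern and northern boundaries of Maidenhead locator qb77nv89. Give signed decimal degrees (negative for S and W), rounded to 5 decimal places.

-72.08750, -72.08333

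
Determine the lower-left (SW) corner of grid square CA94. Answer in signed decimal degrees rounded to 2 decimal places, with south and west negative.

Field C=2, A=0: +2·20° lon, +0·10° lat → SW at lon -140°, lat -90°.
Square 9, 4: +9·2° lon, +4·1° lat → SW at lon -122°, lat -86°.
latitude -86.00, longitude -122.00.

-86.00, -122.00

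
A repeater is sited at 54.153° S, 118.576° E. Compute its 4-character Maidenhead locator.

OD95

Shift to the Maidenhead origin (180°W, 90°S): lon 298.58, lat 35.85.
Field: 298.58/20 → 14 → O, 35.85/10 → 3 → D; chars OD.
Square: 18.58/2 → 9, 5.85/1 → 5; chars 95.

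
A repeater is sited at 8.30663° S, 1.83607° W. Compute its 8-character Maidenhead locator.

II91bq96

Shift to the Maidenhead origin (180°W, 90°S): lon 178.16393, lat 81.69337.
Field: lon ⌊178.16393/20⌋ = 8 → I; lat ⌊81.69337/10⌋ = 8 → I.
Square: lon ⌊18.16393/2⌋ = 9; lat ⌊1.69337/1⌋ = 1.
Subsquare: lon ⌊0.16393/0.0833333⌋ = 1 → b; lat ⌊0.69337/0.0416667⌋ = 16 → q.
Extended square: lon ⌊0.08060/0.00833333⌋ = 9; lat ⌊0.02670/0.00416667⌋ = 6.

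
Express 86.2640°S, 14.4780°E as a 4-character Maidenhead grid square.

Add 180° to longitude and 90° to latitude: 194.48, 3.74.
Field: lon ⌊194.48/20⌋ = 9 → J; lat ⌊3.74/10⌋ = 0 → A.
Square: lon ⌊14.48/2⌋ = 7; lat ⌊3.74/1⌋ = 3.

JA73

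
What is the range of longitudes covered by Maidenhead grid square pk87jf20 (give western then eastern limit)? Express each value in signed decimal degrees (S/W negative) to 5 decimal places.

Field P=15, K=10: +15·20° lon, +10·10° lat → SW at lon 120°, lat 10°.
Square 8, 7: +8·2° lon, +7·1° lat → SW at lon 136°, lat 17°.
Subsquare j=9, f=5: +9·0.0833333° lon, +5·0.0416667° lat → SW at lon 136.75°, lat 17.2083°.
Extended square 2, 0: +2·0.00833333° lon, +0·0.00416667° lat → SW at lon 136.767°, lat 17.2083°.
Cell spans 0.00833333° lon × 0.00416667° lat.
west 136.76667, east 136.77500.

136.76667, 136.77500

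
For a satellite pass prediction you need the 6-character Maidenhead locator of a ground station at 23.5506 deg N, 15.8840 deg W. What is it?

IL23bn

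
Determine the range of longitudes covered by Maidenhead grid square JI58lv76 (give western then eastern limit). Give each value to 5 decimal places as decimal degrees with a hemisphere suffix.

10.97500° E, 10.98333° E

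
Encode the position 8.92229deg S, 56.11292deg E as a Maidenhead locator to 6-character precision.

LI81bb

Shift to the Maidenhead origin (180°W, 90°S): lon 236.1129, lat 81.0777.
Field (20°×10°, letters A–R): 236.1129/20 → 11 → L, 81.0777/10 → 8 → I; chars LI.
Square (2°×1°, digits 0–9): 16.1129/2 → 8, 1.0777/1 → 1; chars 81.
Subsquare (5′×2.5′, letters a–x): 0.1129/0.0833333 → 1 → b, 0.0777/0.0416667 → 1 → b; chars bb.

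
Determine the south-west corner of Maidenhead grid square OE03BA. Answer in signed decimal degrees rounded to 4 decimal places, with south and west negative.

-47.0000, 100.0833

Field O=14, E=4: +14·20° lon, +4·10° lat → SW at lon 100°, lat -50°.
Square 0, 3: +0·2° lon, +3·1° lat → SW at lon 100°, lat -47°.
Subsquare b=1, a=0: +1·0.0833333° lon, +0·0.0416667° lat → SW at lon 100.083°, lat -47°.
latitude -47.0000, longitude 100.0833.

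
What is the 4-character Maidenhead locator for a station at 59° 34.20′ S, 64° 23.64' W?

FD70

Shift to the Maidenhead origin (180°W, 90°S): lon 115.61, lat 30.43.
Field: 115.61/20 → 5 → F, 30.43/10 → 3 → D; chars FD.
Square: 15.61/2 → 7, 0.43/1 → 0; chars 70.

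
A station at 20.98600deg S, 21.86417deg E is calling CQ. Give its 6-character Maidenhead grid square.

KG09wa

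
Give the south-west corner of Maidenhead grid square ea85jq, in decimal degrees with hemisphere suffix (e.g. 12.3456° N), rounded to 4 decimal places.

84.3333° S, 83.2500° W

Field E=4, A=0: +4·20° lon, +0·10° lat → SW at lon -100°, lat -90°.
Square 8, 5: +8·2° lon, +5·1° lat → SW at lon -84°, lat -85°.
Subsquare j=9, q=16: +9·0.0833333° lon, +16·0.0416667° lat → SW at lon -83.25°, lat -84.3333°.
latitude 84.3333° S, longitude 83.2500° W.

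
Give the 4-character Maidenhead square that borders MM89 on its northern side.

MN80

Latitude square 9; +1 → 10, wraps to 0, carry into field.
Latitude field M = 12; +1 → 13 = N.
The longitude characters are unchanged.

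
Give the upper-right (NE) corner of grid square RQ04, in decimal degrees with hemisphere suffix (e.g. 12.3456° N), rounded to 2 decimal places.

75.00° N, 162.00° E

Field R=17, Q=16: +17·20° lon, +16·10° lat → SW at lon 160°, lat 70°.
Square 0, 4: +0·2° lon, +4·1° lat → SW at lon 160°, lat 74°.
Cell spans 2° lon × 1° lat. NE corner is SW corner plus one full cell.
latitude 75.00° N, longitude 162.00° E.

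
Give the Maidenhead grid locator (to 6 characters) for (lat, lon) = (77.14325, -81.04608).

EQ97ld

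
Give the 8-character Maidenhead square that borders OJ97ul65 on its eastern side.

Longitude extended square 6; +1 → 7.
The latitude characters are unchanged.

OJ97ul75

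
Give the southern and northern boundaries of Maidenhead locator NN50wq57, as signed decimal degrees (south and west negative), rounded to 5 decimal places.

Field N=13, N=13: +13·20° lon, +13·10° lat → SW at lon 80°, lat 40°.
Square 5, 0: +5·2° lon, +0·1° lat → SW at lon 90°, lat 40°.
Subsquare w=22, q=16: +22·0.0833333° lon, +16·0.0416667° lat → SW at lon 91.8333°, lat 40.6667°.
Extended square 5, 7: +5·0.00833333° lon, +7·0.00416667° lat → SW at lon 91.875°, lat 40.6958°.
Cell spans 0.00833333° lon × 0.00416667° lat.
south 40.69583, north 40.70000.

40.69583, 40.70000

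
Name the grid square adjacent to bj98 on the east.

CJ08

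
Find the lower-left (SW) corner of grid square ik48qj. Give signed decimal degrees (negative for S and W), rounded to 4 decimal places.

18.3750, -10.6667

Field I=8, K=10: +8·20° lon, +10·10° lat → SW at lon -20°, lat 10°.
Square 4, 8: +4·2° lon, +8·1° lat → SW at lon -12°, lat 18°.
Subsquare q=16, j=9: +16·0.0833333° lon, +9·0.0416667° lat → SW at lon -10.6667°, lat 18.375°.
latitude 18.3750, longitude -10.6667.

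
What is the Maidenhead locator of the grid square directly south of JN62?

JN61

Latitude square 2; −1 → 1.
The longitude characters are unchanged.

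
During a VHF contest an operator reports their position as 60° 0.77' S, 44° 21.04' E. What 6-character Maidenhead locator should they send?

LC29ex

Shift to the Maidenhead origin (180°W, 90°S): lon 224.3507, lat 29.9872.
Field: lon ⌊224.3507/20⌋ = 11 → L; lat ⌊29.9872/10⌋ = 2 → C.
Square: lon ⌊4.3507/2⌋ = 2; lat ⌊9.9872/1⌋ = 9.
Subsquare: lon ⌊0.3507/0.0833333⌋ = 4 → e; lat ⌊0.9872/0.0416667⌋ = 23 → x.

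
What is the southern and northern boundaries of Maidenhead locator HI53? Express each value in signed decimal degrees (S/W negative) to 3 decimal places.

Field H=7, I=8: +7·20° lon, +8·10° lat → SW at lon -40°, lat -10°.
Square 5, 3: +5·2° lon, +3·1° lat → SW at lon -30°, lat -7°.
Cell spans 2° lon × 1° lat.
south -7.000, north -6.000.

-7.000, -6.000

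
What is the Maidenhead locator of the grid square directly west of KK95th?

KK95sh

Longitude subsquare t = 19; −1 → 18 = s.
The latitude characters are unchanged.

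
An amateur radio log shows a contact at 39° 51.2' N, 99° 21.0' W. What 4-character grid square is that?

Shift to the Maidenhead origin (180°W, 90°S): lon 80.65, lat 129.85.
Field (20°×10°, letters A–R): lon ⌊80.65/20⌋ = 4 → E; lat ⌊129.85/10⌋ = 12 → M.
Square (2°×1°, digits 0–9): lon ⌊0.65/2⌋ = 0; lat ⌊9.85/1⌋ = 9.

EM09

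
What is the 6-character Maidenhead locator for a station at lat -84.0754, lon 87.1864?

Shift to the Maidenhead origin (180°W, 90°S): lon 267.1864, lat 5.9246.
Field: 267.1864/20 → 13 → N, 5.9246/10 → 0 → A; chars NA.
Square: 7.1864/2 → 3, 5.9246/1 → 5; chars 35.
Subsquare: 1.1864/0.0833333 → 14 → o, 0.9246/0.0416667 → 22 → w; chars ow.

NA35ow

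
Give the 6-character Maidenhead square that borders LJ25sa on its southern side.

LJ24sx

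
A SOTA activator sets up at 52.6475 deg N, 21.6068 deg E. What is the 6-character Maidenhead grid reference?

KO02tp

Shift to the Maidenhead origin (180°W, 90°S): lon 201.6068, lat 142.6475.
Field: 201.6068/20 → 10 → K, 142.6475/10 → 14 → O; chars KO.
Square: 1.6068/2 → 0, 2.6475/1 → 2; chars 02.
Subsquare: 1.6068/0.0833333 → 19 → t, 0.6475/0.0416667 → 15 → p; chars tp.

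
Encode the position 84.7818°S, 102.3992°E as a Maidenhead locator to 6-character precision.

Offset from 180°W / 90°S: lon 282.3992°, lat 5.2182°.
Field (20°×10°, letters A–R): lon ⌊282.3992/20⌋ = 14 → O; lat ⌊5.2182/10⌋ = 0 → A.
Square (2°×1°, digits 0–9): lon ⌊2.3992/2⌋ = 1; lat ⌊5.2182/1⌋ = 5.
Subsquare (5′×2.5′, letters a–x): lon ⌊0.3992/0.0833333⌋ = 4 → e; lat ⌊0.2182/0.0416667⌋ = 5 → f.

OA15ef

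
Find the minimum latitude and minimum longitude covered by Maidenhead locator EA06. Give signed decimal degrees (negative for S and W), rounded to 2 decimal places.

-84.00, -100.00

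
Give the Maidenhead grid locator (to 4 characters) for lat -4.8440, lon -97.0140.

Offset from 180°W / 90°S: lon 82.99°, lat 85.16°.
Field (20°×10°, letters A–R): lon ⌊82.99/20⌋ = 4 → E; lat ⌊85.16/10⌋ = 8 → I.
Square (2°×1°, digits 0–9): lon ⌊2.99/2⌋ = 1; lat ⌊5.16/1⌋ = 5.

EI15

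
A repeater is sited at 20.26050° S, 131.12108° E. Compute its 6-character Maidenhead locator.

PG59nr

Shift to the Maidenhead origin (180°W, 90°S): lon 311.1211, lat 69.7395.
Field (20°×10°, letters A–R): lon ⌊311.1211/20⌋ = 15 → P; lat ⌊69.7395/10⌋ = 6 → G.
Square (2°×1°, digits 0–9): lon ⌊11.1211/2⌋ = 5; lat ⌊9.7395/1⌋ = 9.
Subsquare (5′×2.5′, letters a–x): lon ⌊1.1211/0.0833333⌋ = 13 → n; lat ⌊0.7395/0.0416667⌋ = 17 → r.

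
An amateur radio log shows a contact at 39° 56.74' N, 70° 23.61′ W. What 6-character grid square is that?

FM49tw

Add 180° to longitude and 90° to latitude: 109.6065, 129.9457.
Field: lon ⌊109.6065/20⌋ = 5 → F; lat ⌊129.9457/10⌋ = 12 → M.
Square: lon ⌊9.6065/2⌋ = 4; lat ⌊9.9457/1⌋ = 9.
Subsquare: lon ⌊1.6065/0.0833333⌋ = 19 → t; lat ⌊0.9457/0.0416667⌋ = 22 → w.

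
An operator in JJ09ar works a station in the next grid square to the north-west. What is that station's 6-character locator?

Longitude subsquare a = 0; −1 → -1, wraps to 23 = x, carry into square.
Longitude square 0; −1 → -1, wraps to 9, carry into field.
Longitude field J = 9; −1 → 8 = I.
Latitude subsquare r = 17; +1 → 18 = s.

IJ99xs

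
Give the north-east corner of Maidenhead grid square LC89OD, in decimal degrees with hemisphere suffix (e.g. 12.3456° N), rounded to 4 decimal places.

60.8333° S, 57.2500° E

Field L=11, C=2: +11·20° lon, +2·10° lat → SW at lon 40°, lat -70°.
Square 8, 9: +8·2° lon, +9·1° lat → SW at lon 56°, lat -61°.
Subsquare o=14, d=3: +14·0.0833333° lon, +3·0.0416667° lat → SW at lon 57.1667°, lat -60.875°.
Cell spans 0.0833333° lon × 0.0416667° lat. NE corner is SW corner plus one full cell.
latitude 60.8333° S, longitude 57.2500° E.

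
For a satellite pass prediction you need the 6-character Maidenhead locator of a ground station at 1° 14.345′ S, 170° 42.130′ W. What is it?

Add 180° to longitude and 90° to latitude: 9.2978, 88.7609.
Field: 9.2978/20 → 0 → A, 88.7609/10 → 8 → I; chars AI.
Square: 9.2978/2 → 4, 8.7609/1 → 8; chars 48.
Subsquare: 1.2978/0.0833333 → 15 → p, 0.7609/0.0416667 → 18 → s; chars ps.

AI48ps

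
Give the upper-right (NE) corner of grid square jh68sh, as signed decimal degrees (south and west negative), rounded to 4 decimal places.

-11.6667, 13.5833

Field J=9, H=7: +9·20° lon, +7·10° lat → SW at lon 0°, lat -20°.
Square 6, 8: +6·2° lon, +8·1° lat → SW at lon 12°, lat -12°.
Subsquare s=18, h=7: +18·0.0833333° lon, +7·0.0416667° lat → SW at lon 13.5°, lat -11.7083°.
Cell spans 0.0833333° lon × 0.0416667° lat. NE corner is SW corner plus one full cell.
latitude -11.6667, longitude 13.5833.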